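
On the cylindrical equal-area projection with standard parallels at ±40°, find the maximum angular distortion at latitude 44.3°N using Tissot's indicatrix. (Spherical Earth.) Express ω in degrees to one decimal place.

7.8°

Cylindrical equal-area (φ₀ = 40°): h = cos φ / cos 40° along meridians, k = cos 40° / cos φ along parallels; h·k = 1.
At 44.3°: h = 0.9343, k = 1.070; principal scales a = 1.070, b = 0.9343.
sin(ω/2) = (a − b)/(a + b) = 0.1361/2.005 = 0.06788, so ω = 2 arcsin(0.06788) ≈ 7.8°.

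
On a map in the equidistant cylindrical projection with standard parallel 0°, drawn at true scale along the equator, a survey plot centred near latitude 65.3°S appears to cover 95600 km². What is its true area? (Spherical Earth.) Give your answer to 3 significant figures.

In the plate carrée (x = Rλ, y = Rφ), meridians are true-scale (h = 1) and parallels are stretched by k = sec φ.
Areal scale = h·k = 1 × sec φ; at 65.3°, h = 1.000, k = 2.393, so h·k = 2.393.
True area = apparent / (areal scale) = 95600 / 2.393 ≈ 39900 km².

39900 km²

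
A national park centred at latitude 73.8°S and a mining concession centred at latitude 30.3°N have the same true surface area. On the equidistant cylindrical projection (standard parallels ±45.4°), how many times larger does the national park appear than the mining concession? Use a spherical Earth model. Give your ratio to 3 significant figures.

3.09

With standard parallel φ₀ = 45.4°, the equirectangular projection gives x = Rλ cos φ₀, y = Rφ, so h = 1 and k = cos 45.4° / cos φ.
Areal scale at 73.8°: h·k = 1.000 × 2.517 = 2.517.
Areal scale at 30.3°: h·k = 1.000 × 0.8132 = 0.8132.
Ratio = 2.517/0.8132 ≈ 3.09.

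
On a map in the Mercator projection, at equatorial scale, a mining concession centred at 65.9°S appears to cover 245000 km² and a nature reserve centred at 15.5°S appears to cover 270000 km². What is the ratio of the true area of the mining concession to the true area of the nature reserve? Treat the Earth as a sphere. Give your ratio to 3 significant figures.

0.163

Since Mercator area scale is 1/cos²φ, the true area equals the apparent area multiplied by cos²φ.
True area of mining concession: 245000 × cos²(65.9°) = 245000 × 0.1667 = 40850 km².
True area of nature reserve: 270000 × cos²(15.5°) = 270000 × 0.9286 = 250700 km².
Ratio = 40850 / 250700 ≈ 0.163.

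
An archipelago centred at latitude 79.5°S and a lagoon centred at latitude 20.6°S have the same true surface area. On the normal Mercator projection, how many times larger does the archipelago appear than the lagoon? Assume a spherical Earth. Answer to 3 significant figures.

26.4

On Mercator, area is exaggerated by sec²φ = 1/cos²φ.
At 79.5°: sec²(79.5°) = 1/0.1822² = 30.11.
At 20.6°: sec²(20.6°) = 1/0.9361² = 1.141.
Ratio = 30.11/1.141 = cos²(20.6°)/cos²(79.5°) ≈ 26.4.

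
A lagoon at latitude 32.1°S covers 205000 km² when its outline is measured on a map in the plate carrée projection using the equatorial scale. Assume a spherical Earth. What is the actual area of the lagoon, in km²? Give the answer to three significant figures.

174000 km²

Plate carrée maps x = Rλ, y = Rφ. The meridian scale is h = 1 and the parallel scale is k = 1/cos φ = sec φ.
Areal scale = h·k = 1 × sec φ; at 32.1°, h = 1.000, k = 1.180, so h·k = 1.180.
True area = apparent / (areal scale) = 205000 / 1.180 ≈ 174000 km².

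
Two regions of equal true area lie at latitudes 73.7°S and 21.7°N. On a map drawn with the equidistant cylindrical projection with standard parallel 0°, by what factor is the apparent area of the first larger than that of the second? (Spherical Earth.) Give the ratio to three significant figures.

3.31

Plate carrée maps x = Rλ, y = Rφ. The meridian scale is h = 1 and the parallel scale is k = 1/cos φ = sec φ.
Areal scale at 73.7°: h·k = 1.000 × 3.563 = 3.563.
Areal scale at 21.7°: h·k = 1.000 × 1.076 = 1.076.
Ratio = 3.563/1.076 ≈ 3.31.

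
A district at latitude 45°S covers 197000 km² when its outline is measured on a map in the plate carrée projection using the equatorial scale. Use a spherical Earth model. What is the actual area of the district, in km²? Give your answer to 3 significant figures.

Plate carrée maps x = Rλ, y = Rφ. The meridian scale is h = 1 and the parallel scale is k = 1/cos φ = sec φ.
Areal scale = h·k = 1 × sec φ; at 45°, h = 1.000, k = 1.414, so h·k = 1.414.
True area = apparent / (areal scale) = 197000 / 1.414 ≈ 139000 km².

139000 km²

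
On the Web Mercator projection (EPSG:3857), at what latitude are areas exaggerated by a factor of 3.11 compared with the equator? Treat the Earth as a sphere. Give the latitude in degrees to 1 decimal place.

55.5°

Mercator areal scale is sec²φ.
sec²φ = 3.11  ⇒  cos²φ = 0.3215  ⇒  cos φ = 0.5670.
φ = arccos(0.5670) ≈ 55.5°.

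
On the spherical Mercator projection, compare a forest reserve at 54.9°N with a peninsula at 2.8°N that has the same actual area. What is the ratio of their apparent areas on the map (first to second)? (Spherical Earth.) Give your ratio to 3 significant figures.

3.02

Mercator is conformal with k = sec φ, so areal scale = k² = sec²φ.
At 54.9°: sec²(54.9°) = 1/0.5750² = 3.025.
At 2.8°: sec²(2.8°) = 1/0.9988² = 1.002.
Ratio = 3.025/1.002 = cos²(2.8°)/cos²(54.9°) ≈ 3.02.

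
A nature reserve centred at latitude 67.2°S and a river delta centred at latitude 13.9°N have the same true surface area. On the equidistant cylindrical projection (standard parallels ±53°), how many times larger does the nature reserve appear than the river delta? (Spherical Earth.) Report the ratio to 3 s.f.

With standard parallel φ₀ = 53°, the equirectangular projection gives x = Rλ cos φ₀, y = Rφ, so h = 1 and k = cos 53° / cos φ.
Areal scale at 67.2°: h·k = 1.000 × 1.553 = 1.553.
Areal scale at 13.9°: h·k = 1.000 × 0.6200 = 0.6200.
Ratio = 1.553/0.6200 ≈ 2.50.

2.50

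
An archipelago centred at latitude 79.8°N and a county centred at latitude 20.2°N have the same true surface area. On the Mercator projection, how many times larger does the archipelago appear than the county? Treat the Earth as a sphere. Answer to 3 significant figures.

28.1

On Mercator, area is exaggerated by sec²φ = 1/cos²φ.
At 79.8°: sec²(79.8°) = 1/0.1771² = 31.89.
At 20.2°: sec²(20.2°) = 1/0.9385² = 1.135.
Ratio = 31.89/1.135 = cos²(20.2°)/cos²(79.8°) ≈ 28.1.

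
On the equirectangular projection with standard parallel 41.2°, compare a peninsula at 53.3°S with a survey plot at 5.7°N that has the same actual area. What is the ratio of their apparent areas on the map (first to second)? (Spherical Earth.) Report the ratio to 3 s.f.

1.67

With standard parallel φ₀ = 41.2°, the equirectangular projection gives x = Rλ cos φ₀, y = Rφ, so h = 1 and k = cos 41.2° / cos φ.
Areal scale at 53.3°: h·k = 1.000 × 1.259 = 1.259.
Areal scale at 5.7°: h·k = 1.000 × 0.7562 = 0.7562.
Ratio = 1.259/0.7562 ≈ 1.67.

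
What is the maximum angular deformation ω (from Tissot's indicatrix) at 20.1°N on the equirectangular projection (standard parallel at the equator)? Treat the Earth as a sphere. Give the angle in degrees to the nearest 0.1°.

For the equirectangular projection with φ₀ = 0 (plate carrée), h = 1 along meridians and k = sec φ along parallels.
At 20.1°: h = 1.000, k = 1.065; principal scales a = 1.065, b = 1.000.
sin(ω/2) = (a − b)/(a + b) = 0.06486/2.065 = 0.03141, so ω = 2 arcsin(0.03141) ≈ 3.6°.

3.6°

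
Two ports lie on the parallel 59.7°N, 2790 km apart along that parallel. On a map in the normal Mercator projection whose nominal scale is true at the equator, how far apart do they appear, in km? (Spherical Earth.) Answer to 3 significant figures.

5530 km

For Mercator, h = k = sec φ (a conformal cylindrical projection has a single point scale, 1/cos φ).
Along the parallel, k = sec 59.7° = 1/0.5045 = 1.982.
Map distance = 2790 × 1.982 ≈ 5530 km.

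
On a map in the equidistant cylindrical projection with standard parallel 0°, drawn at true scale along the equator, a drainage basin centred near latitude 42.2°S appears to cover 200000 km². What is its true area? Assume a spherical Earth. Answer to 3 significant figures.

For the equirectangular projection with φ₀ = 0 (plate carrée), h = 1 along meridians and k = sec φ along parallels.
Areal scale = h·k = 1 × sec φ; at 42.2°, h = 1.000, k = 1.350, so h·k = 1.350.
True area = apparent / (areal scale) = 200000 / 1.350 ≈ 148000 km².

148000 km²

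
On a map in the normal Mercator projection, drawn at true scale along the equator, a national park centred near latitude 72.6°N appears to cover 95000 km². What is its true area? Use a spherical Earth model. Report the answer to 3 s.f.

Mercator is conformal, so the point scale is isotropic: h = k = sec φ = 1/cos φ.
Areal scale = k² = sec²φ = 1/cos²(72.6°) = 1/0.2990² = 11.18.
True area = apparent / (areal scale) = 95000 / 11.18 ≈ 8500 km².

8500 km²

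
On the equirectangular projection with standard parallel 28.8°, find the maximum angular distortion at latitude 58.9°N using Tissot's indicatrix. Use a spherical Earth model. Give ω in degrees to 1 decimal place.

With standard parallel φ₀ = 28.8°, the equirectangular projection gives x = Rλ cos φ₀, y = Rφ, so h = 1 and k = cos 28.8° / cos φ.
At 58.9°: h = 1.000, k = 1.697; principal scales a = 1.697, b = 1.000.
sin(ω/2) = (a − b)/(a + b) = 0.6965/2.697 = 0.2583, so ω = 2 arcsin(0.2583) ≈ 29.9°.

29.9°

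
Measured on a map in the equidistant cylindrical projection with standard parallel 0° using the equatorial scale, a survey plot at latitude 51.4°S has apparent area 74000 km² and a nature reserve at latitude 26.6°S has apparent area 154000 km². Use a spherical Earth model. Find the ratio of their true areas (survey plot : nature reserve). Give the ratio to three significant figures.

0.335

On the plate carrée, areal scale = h·k = 1 × sec φ, so true area = apparent × cos φ.
True area of survey plot: 74000 × cos(51.4°) = 74000 × 0.6239 = 46170 km².
True area of nature reserve: 154000 × cos(26.6°) = 154000 × 0.8942 = 137700 km².
Ratio = 46170 / 137700 ≈ 0.335.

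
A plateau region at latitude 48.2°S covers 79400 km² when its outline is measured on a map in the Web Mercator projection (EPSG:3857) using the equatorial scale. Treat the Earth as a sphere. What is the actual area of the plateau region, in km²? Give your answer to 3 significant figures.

For Mercator, h = k = sec φ (a conformal cylindrical projection has a single point scale, 1/cos φ).
Areal scale = k² = sec²φ = 1/cos²(48.2°) = 1/0.6665² = 2.251.
True area = apparent / (areal scale) = 79400 / 2.251 ≈ 35300 km².

35300 km²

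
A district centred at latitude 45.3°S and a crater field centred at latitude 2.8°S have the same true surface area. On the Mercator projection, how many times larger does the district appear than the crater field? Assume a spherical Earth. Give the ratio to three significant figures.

On Mercator, area is exaggerated by sec²φ = 1/cos²φ.
At 45.3°: sec²(45.3°) = 1/0.7034² = 2.021.
At 2.8°: sec²(2.8°) = 1/0.9988² = 1.002.
Ratio = 2.021/1.002 = cos²(2.8°)/cos²(45.3°) ≈ 2.02.

2.02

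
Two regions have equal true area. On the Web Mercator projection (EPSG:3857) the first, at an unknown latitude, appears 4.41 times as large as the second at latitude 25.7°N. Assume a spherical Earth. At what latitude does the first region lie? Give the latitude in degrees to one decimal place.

For equal true areas on Mercator, apparent areas scale as sec²φ, so the ratio is cos²φ₂ / cos²φ₁.
cos²φ₂ / cos²φ₁ = 4.41  ⇒  cos φ₁ = cos 25.7° / √4.41 = 0.9011/2.100 = 0.4291.
φ₁ = arccos(0.4291) ≈ 64.6°.

64.6°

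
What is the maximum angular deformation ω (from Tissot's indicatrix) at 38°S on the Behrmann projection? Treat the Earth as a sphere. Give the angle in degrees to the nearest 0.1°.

Behrmann is a cylindrical equal-area projection with standard parallels at ±30°. A cylindrical equal-area projection with standard parallel φ₀ has meridian scale h = cos φ / cos φ₀ and parallel scale k = cos φ₀ / cos φ (so areas are preserved, h·k = 1).
At 38°: h = 0.9099, k = 1.099; principal scales a = 1.099, b = 0.9099.
sin(ω/2) = (a − b)/(a + b) = 0.1891/2.009 = 0.09412, so ω = 2 arcsin(0.09412) ≈ 10.8°.

10.8°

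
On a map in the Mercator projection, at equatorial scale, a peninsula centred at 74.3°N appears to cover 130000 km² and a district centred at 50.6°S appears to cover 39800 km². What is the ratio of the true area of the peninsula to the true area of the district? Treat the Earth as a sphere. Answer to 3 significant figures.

On Mercator the areal scale is sec²φ, so true area = apparent × cos²φ.
True area of peninsula: 130000 × cos²(74.3°) = 130000 × 0.07322 = 9519 km².
True area of district: 39800 × cos²(50.6°) = 39800 × 0.4029 = 16030 km².
Ratio = 9519 / 16030 ≈ 0.594.

0.594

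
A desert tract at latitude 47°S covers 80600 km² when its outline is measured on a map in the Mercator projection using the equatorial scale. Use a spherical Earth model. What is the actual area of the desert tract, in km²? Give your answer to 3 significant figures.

The Mercator projection is conformal; its linear scale factor is the same in every direction and equals sec φ = 1/cos φ.
Areal scale = k² = sec²φ = 1/cos²(47°) = 1/0.6820² = 2.150.
True area = apparent / (areal scale) = 80600 / 2.150 ≈ 37500 km².

37500 km²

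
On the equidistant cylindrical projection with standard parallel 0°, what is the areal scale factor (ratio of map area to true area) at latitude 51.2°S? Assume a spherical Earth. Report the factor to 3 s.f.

For the equirectangular projection with φ₀ = 0 (plate carrée), h = 1 along meridians and k = sec φ along parallels.
Areal scale = h·k = 1 × sec φ; at 51.2°, h = 1.000, k = 1.596, so h·k = 1.596.

1.60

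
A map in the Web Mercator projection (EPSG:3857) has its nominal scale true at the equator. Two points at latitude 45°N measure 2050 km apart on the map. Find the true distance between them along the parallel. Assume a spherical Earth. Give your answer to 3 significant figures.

Mercator is conformal, so the point scale is isotropic: h = k = sec φ = 1/cos φ.
Along the parallel at 45°, map distances are exaggerated by k = sec 45° = 1.414.
True distance = 2050 / 1.414 = 2050 × cos 45° ≈ 1450 km.

1450 km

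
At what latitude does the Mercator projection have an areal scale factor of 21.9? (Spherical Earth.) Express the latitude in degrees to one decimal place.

77.7°

Mercator areal scale is sec²φ.
sec²φ = 21.9  ⇒  cos²φ = 0.04566  ⇒  cos φ = 0.2137.
φ = arccos(0.2137) ≈ 77.7°.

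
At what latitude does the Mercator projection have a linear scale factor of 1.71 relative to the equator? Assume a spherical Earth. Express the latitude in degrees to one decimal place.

Mercator scale is k = sec φ = 1/cos φ.
1/cos φ = 1.71  ⇒  cos φ = 0.5848  ⇒  φ = arccos(0.5848) ≈ 54.2°.

54.2°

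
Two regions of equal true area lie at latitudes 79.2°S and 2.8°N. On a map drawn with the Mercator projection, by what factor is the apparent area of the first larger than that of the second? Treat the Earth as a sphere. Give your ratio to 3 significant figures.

28.4

Mercator is conformal with k = sec φ, so areal scale = k² = sec²φ.
At 79.2°: sec²(79.2°) = 1/0.1874² = 28.48.
At 2.8°: sec²(2.8°) = 1/0.9988² = 1.002.
Ratio = 28.48/1.002 = cos²(2.8°)/cos²(79.2°) ≈ 28.4.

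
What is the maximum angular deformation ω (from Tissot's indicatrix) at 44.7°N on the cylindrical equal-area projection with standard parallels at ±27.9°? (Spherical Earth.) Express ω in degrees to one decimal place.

24.8°

Cylindrical equal-area (φ₀ = 27.9°): h = cos φ / cos 27.9° along meridians, k = cos 27.9° / cos φ along parallels; h·k = 1.
At 44.7°: h = 0.8043, k = 1.243; principal scales a = 1.243, b = 0.8043.
sin(ω/2) = (a − b)/(a + b) = 0.4391/2.048 = 0.2144, so ω = 2 arcsin(0.2144) ≈ 24.8°.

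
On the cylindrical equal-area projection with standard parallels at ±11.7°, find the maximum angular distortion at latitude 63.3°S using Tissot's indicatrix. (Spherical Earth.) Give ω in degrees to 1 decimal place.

81.4°

For cylindrical equal-area with standard parallel φ₀, h = cos φ / cos φ₀ and k = cos φ₀ / cos φ, so h·k = 1.
At 63.3°: h = 0.4589, k = 2.179; principal scales a = 2.179, b = 0.4589.
sin(ω/2) = (a − b)/(a + b) = 1.720/2.638 = 0.6521, so ω = 2 arcsin(0.6521) ≈ 81.4°.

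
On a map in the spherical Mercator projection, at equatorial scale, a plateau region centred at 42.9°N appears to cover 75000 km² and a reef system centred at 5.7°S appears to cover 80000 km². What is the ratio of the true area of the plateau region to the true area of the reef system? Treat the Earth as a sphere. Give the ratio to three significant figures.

Since Mercator area scale is 1/cos²φ, the true area equals the apparent area multiplied by cos²φ.
True area of plateau region: 75000 × cos²(42.9°) = 75000 × 0.5366 = 40250 km².
True area of reef system: 80000 × cos²(5.7°) = 80000 × 0.9901 = 79210 km².
Ratio = 40250 / 79210 ≈ 0.508.

0.508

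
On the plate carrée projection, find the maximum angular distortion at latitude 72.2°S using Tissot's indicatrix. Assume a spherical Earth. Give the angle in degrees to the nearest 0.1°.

In the plate carrée (x = Rλ, y = Rφ), meridians are true-scale (h = 1) and parallels are stretched by k = sec φ.
At 72.2°: h = 1.000, k = 3.271; principal scales a = 3.271, b = 1.000.
sin(ω/2) = (a − b)/(a + b) = 2.271/4.271 = 0.5318, so ω = 2 arcsin(0.5318) ≈ 64.2°.

64.2°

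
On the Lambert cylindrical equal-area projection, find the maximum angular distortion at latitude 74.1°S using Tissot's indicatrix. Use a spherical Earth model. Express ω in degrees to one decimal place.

The Lambert cylindrical equal-area projection is the cylindrical equal-area projection with its standard parallel at the equator (φ₀ = 0). A cylindrical equal-area projection with standard parallel φ₀ has meridian scale h = cos φ / cos φ₀ and parallel scale k = cos φ₀ / cos φ (so areas are preserved, h·k = 1).
At 74.1°: h = 0.2740, k = 3.650; principal scales a = 3.650, b = 0.2740.
sin(ω/2) = (a − b)/(a + b) = 3.376/3.924 = 0.8604, so ω = 2 arcsin(0.8604) ≈ 118.7°.

118.7°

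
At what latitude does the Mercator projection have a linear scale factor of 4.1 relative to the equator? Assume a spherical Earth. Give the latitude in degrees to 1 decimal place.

Mercator scale is k = sec φ = 1/cos φ.
1/cos φ = 4.1  ⇒  cos φ = 0.2439  ⇒  φ = arccos(0.2439) ≈ 75.9°.

75.9°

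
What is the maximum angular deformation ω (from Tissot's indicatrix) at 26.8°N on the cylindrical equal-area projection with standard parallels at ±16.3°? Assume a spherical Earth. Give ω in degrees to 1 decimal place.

Cylindrical equal-area (φ₀ = 16.3°): h = cos φ / cos 16.3° along meridians, k = cos 16.3° / cos φ along parallels; h·k = 1.
At 26.8°: h = 0.9300, k = 1.075; principal scales a = 1.075, b = 0.9300.
sin(ω/2) = (a − b)/(a + b) = 0.1453/2.005 = 0.07248, so ω = 2 arcsin(0.07248) ≈ 8.3°.

8.3°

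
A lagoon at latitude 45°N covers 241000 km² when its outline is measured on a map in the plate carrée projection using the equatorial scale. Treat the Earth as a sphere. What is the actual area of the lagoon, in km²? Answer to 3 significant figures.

170000 km²

Plate carrée maps x = Rλ, y = Rφ. The meridian scale is h = 1 and the parallel scale is k = 1/cos φ = sec φ.
Areal scale = h·k = 1 × sec φ; at 45°, h = 1.000, k = 1.414, so h·k = 1.414.
True area = apparent / (areal scale) = 241000 / 1.414 ≈ 170000 km².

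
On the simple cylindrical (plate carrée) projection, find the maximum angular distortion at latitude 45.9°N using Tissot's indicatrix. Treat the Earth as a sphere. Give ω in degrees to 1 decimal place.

20.7°

In the plate carrée (x = Rλ, y = Rφ), meridians are true-scale (h = 1) and parallels are stretched by k = sec φ.
At 45.9°: h = 1.000, k = 1.437; principal scales a = 1.437, b = 1.000.
sin(ω/2) = (a − b)/(a + b) = 0.4370/2.437 = 0.1793, so ω = 2 arcsin(0.1793) ≈ 20.7°.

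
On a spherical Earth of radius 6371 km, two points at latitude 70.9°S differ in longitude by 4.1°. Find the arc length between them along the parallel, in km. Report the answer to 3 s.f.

149 km

Arc length along a parallel = R cos φ · Δλ (with Δλ in radians).
= 6371 × cos 70.9° × (4.1° × π/180) = 6371 × 0.3272 × 0.07156 ≈ 149 km.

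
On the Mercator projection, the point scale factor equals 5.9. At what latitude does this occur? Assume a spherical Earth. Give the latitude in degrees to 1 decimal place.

80.2°

Mercator scale is k = sec φ = 1/cos φ.
1/cos φ = 5.9  ⇒  cos φ = 0.1695  ⇒  φ = arccos(0.1695) ≈ 80.2°.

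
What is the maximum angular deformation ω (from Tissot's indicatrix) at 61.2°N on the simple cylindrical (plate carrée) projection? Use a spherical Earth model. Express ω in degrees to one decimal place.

40.9°

Plate carrée maps x = Rλ, y = Rφ. The meridian scale is h = 1 and the parallel scale is k = 1/cos φ = sec φ.
At 61.2°: h = 1.000, k = 2.076; principal scales a = 2.076, b = 1.000.
sin(ω/2) = (a − b)/(a + b) = 1.076/3.076 = 0.3498, so ω = 2 arcsin(0.3498) ≈ 40.9°.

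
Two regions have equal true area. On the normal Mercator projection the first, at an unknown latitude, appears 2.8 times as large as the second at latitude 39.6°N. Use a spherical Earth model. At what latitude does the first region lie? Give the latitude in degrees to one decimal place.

Mercator areal scale is sec²φ, so apparent-area ratio = sec²φ₁ / sec²φ₂ = cos²φ₂ / cos²φ₁.
cos²φ₂ / cos²φ₁ = 2.8  ⇒  cos φ₁ = cos 39.6° / √2.8 = 0.7705/1.673 = 0.4605.
φ₁ = arccos(0.4605) ≈ 62.6°.

62.6°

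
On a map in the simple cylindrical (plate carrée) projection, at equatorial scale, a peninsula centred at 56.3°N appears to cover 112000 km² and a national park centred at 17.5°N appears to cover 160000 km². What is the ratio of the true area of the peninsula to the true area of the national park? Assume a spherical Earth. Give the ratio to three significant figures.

0.407

On the plate carrée, areal scale = h·k = 1 × sec φ, so true area = apparent × cos φ.
True area of peninsula: 112000 × cos(56.3°) = 112000 × 0.5548 = 62140 km².
True area of national park: 160000 × cos(17.5°) = 160000 × 0.9537 = 152600 km².
Ratio = 62140 / 152600 ≈ 0.407.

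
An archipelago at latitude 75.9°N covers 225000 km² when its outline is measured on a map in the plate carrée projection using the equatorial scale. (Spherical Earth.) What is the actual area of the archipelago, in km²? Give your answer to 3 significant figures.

54800 km²

Plate carrée maps x = Rλ, y = Rφ. The meridian scale is h = 1 and the parallel scale is k = 1/cos φ = sec φ.
Areal scale = h·k = 1 × sec φ; at 75.9°, h = 1.000, k = 4.105, so h·k = 4.105.
True area = apparent / (areal scale) = 225000 / 4.105 ≈ 54800 km².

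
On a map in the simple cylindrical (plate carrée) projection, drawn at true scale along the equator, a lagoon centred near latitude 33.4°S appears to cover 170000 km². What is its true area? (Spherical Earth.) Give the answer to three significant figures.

Plate carrée maps x = Rλ, y = Rφ. The meridian scale is h = 1 and the parallel scale is k = 1/cos φ = sec φ.
Areal scale = h·k = 1 × sec φ; at 33.4°, h = 1.000, k = 1.198, so h·k = 1.198.
True area = apparent / (areal scale) = 170000 / 1.198 ≈ 142000 km².

142000 km²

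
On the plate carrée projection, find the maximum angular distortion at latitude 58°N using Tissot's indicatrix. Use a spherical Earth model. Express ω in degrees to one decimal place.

For the equirectangular projection with φ₀ = 0 (plate carrée), h = 1 along meridians and k = sec φ along parallels.
At 58°: h = 1.000, k = 1.887; principal scales a = 1.887, b = 1.000.
sin(ω/2) = (a − b)/(a + b) = 0.8871/2.887 = 0.3073, so ω = 2 arcsin(0.3073) ≈ 35.8°.

35.8°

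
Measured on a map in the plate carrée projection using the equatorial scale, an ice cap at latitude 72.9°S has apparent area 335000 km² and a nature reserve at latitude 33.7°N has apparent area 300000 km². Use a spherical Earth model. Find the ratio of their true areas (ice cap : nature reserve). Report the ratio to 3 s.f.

0.395

Plate carrée has h = 1 and k = sec φ, giving areal scale sec φ; true area = (apparent area) · cos φ.
True area of ice cap: 335000 × cos(72.9°) = 335000 × 0.2940 = 98500 km².
True area of nature reserve: 300000 × cos(33.7°) = 300000 × 0.8320 = 249600 km².
Ratio = 98500 / 249600 ≈ 0.395.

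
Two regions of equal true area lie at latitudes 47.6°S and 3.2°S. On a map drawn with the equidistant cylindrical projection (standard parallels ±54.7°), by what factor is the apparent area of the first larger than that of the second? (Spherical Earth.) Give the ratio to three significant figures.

1.48

The equidistant cylindrical projection with φ₀ = 54.7° has h = 1 (meridians true) and k = cos φ₀ / cos φ along parallels.
Areal scale at 47.6°: h·k = 1.000 × 0.8570 = 0.8570.
Areal scale at 3.2°: h·k = 1.000 × 0.5788 = 0.5788.
Ratio = 0.8570/0.5788 ≈ 1.48.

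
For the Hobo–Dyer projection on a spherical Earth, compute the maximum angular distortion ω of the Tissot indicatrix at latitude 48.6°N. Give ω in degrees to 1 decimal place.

20.7°

The Hobo–Dyer projection is cylindrical equal-area with φ₀ = 37.5°. Cylindrical equal-area (φ₀ = 37.5°): h = cos φ / cos 37.5° along meridians, k = cos 37.5° / cos φ along parallels; h·k = 1.
At 48.6°: h = 0.8336, k = 1.200; principal scales a = 1.200, b = 0.8336.
sin(ω/2) = (a − b)/(a + b) = 0.3661/2.033 = 0.1801, so ω = 2 arcsin(0.1801) ≈ 20.7°.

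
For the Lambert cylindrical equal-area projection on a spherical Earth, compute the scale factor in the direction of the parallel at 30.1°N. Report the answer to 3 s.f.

1.16

The Lambert cylindrical equal-area projection is the cylindrical equal-area projection with its standard parallel at the equator (φ₀ = 0). A cylindrical equal-area projection with standard parallel φ₀ has meridian scale h = cos φ / cos φ₀ and parallel scale k = cos φ₀ / cos φ (so areas are preserved, h·k = 1).
k = cos 0° / cos 30.1° = 1.000/0.8652 = 1.156.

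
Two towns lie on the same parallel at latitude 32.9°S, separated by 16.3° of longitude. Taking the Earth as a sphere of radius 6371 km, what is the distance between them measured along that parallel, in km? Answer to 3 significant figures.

Arc length along a parallel = R cos φ · Δλ (with Δλ in radians).
= 6371 × cos 32.9° × (16.3° × π/180) = 6371 × 0.8396 × 0.2845 ≈ 1520 km.

1520 km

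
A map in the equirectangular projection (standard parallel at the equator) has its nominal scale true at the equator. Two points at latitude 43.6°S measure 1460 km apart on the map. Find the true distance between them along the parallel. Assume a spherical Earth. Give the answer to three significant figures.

In the plate carrée (x = Rλ, y = Rφ), meridians are true-scale (h = 1) and parallels are stretched by k = sec φ.
Along the parallel at 43.6°, map distances are exaggerated by k = sec 43.6° = 1.381.
True distance = 1460 / 1.381 = 1460 × cos 43.6° ≈ 1060 km.

1060 km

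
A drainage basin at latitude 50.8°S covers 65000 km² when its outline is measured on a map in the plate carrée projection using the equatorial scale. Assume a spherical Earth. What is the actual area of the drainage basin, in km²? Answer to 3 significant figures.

Plate carrée maps x = Rλ, y = Rφ. The meridian scale is h = 1 and the parallel scale is k = 1/cos φ = sec φ.
Areal scale = h·k = 1 × sec φ; at 50.8°, h = 1.000, k = 1.582, so h·k = 1.582.
True area = apparent / (areal scale) = 65000 / 1.582 ≈ 41100 km².

41100 km²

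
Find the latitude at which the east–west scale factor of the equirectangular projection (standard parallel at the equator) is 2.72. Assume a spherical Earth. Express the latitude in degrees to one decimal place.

Plate carrée: h = 1, k = sec φ along parallels.
sec φ = 2.72  ⇒  cos φ = 0.3676  ⇒  φ ≈ 68.4°.

68.4°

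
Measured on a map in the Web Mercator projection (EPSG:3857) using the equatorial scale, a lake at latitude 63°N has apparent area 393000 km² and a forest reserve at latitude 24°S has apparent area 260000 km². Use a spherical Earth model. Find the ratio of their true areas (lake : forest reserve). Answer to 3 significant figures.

Mercator's areal exaggeration is sec²φ; hence true area = (apparent area) · cos²φ.
True area of lake: 393000 × cos²(63°) = 393000 × 0.2061 = 81000 km².
True area of forest reserve: 260000 × cos²(24°) = 260000 × 0.8346 = 217000 km².
Ratio = 81000 / 217000 ≈ 0.373.

0.373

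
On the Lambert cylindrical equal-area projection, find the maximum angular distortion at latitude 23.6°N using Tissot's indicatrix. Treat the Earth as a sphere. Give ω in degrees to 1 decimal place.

The Lambert cylindrical equal-area projection is the cylindrical equal-area projection with its standard parallel at the equator (φ₀ = 0). Cylindrical equal-area (φ₀ = 0°): h = cos φ / cos 0° along meridians, k = cos 0° / cos φ along parallels; h·k = 1.
At 23.6°: h = 0.9164, k = 1.091; principal scales a = 1.091, b = 0.9164.
sin(ω/2) = (a − b)/(a + b) = 0.1749/2.008 = 0.08712, so ω = 2 arcsin(0.08712) ≈ 10.0°.

10.0°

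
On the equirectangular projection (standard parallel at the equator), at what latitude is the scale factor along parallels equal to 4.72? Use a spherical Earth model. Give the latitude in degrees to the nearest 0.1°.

Plate carrée: h = 1, k = sec φ along parallels.
sec φ = 4.72  ⇒  cos φ = 0.2119  ⇒  φ ≈ 77.8°.

77.8°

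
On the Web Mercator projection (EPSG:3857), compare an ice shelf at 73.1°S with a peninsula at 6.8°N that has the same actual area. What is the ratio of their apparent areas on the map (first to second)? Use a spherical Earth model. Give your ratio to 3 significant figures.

Mercator areal scale is sec²φ.
At 73.1°: sec²(73.1°) = 1/0.2907² = 11.83.
At 6.8°: sec²(6.8°) = 1/0.9930² = 1.014.
Ratio = 11.83/1.014 = cos²(6.8°)/cos²(73.1°) ≈ 11.7.

11.7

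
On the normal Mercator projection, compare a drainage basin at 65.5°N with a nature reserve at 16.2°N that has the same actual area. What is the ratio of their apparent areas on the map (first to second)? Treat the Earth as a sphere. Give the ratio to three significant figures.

Mercator is conformal with k = sec φ, so areal scale = k² = sec²φ.
At 65.5°: sec²(65.5°) = 1/0.4147² = 5.815.
At 16.2°: sec²(16.2°) = 1/0.9603² = 1.084.
Ratio = 5.815/1.084 = cos²(16.2°)/cos²(65.5°) ≈ 5.36.

5.36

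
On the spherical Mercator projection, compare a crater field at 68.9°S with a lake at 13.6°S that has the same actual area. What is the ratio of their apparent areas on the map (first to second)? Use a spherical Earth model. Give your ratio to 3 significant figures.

7.29

Mercator is conformal with k = sec φ, so areal scale = k² = sec²φ.
At 68.9°: sec²(68.9°) = 1/0.3600² = 7.716.
At 13.6°: sec²(13.6°) = 1/0.9720² = 1.059.
Ratio = 7.716/1.059 = cos²(13.6°)/cos²(68.9°) ≈ 7.29.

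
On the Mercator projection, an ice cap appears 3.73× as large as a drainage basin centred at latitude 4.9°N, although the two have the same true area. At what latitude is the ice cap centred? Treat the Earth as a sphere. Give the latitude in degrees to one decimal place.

58.9°

On Mercator, (apparent₁)/(apparent₂) = sec²φ₁ / sec²φ₂ when true areas are equal.
cos²φ₂ / cos²φ₁ = 3.73  ⇒  cos φ₁ = cos 4.9° / √3.73 = 0.9963/1.931 = 0.5159.
φ₁ = arccos(0.5159) ≈ 58.9°.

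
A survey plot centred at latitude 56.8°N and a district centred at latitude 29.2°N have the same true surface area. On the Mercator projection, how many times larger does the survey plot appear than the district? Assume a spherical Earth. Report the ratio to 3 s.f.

2.54

Mercator areal scale is sec²φ.
At 56.8°: sec²(56.8°) = 1/0.5476² = 3.335.
At 29.2°: sec²(29.2°) = 1/0.8729² = 1.312.
Ratio = 3.335/1.312 = cos²(29.2°)/cos²(56.8°) ≈ 2.54.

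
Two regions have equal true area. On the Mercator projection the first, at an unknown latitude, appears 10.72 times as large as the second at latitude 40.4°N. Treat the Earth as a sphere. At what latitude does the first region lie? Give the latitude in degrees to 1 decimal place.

Mercator areal scale is sec²φ, so apparent-area ratio = sec²φ₁ / sec²φ₂ = cos²φ₂ / cos²φ₁.
cos²φ₂ / cos²φ₁ = 10.72  ⇒  cos φ₁ = cos 40.4° / √10.72 = 0.7615/3.274 = 0.2326.
φ₁ = arccos(0.2326) ≈ 76.6°.

76.6°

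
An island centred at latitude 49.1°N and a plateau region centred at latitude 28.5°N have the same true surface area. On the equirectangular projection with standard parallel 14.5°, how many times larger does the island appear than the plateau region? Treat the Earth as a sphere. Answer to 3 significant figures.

In the equirectangular projection with standard parallel φ₀ = 14.5° (x = Rλ cos φ₀, y = Rφ), meridians are true-scale (h = 1) and the parallel scale is k = cos φ₀ / cos φ.
Areal scale at 49.1°: h·k = 1.000 × 1.479 = 1.479.
Areal scale at 28.5°: h·k = 1.000 × 1.102 = 1.102.
Ratio = 1.479/1.102 ≈ 1.34.

1.34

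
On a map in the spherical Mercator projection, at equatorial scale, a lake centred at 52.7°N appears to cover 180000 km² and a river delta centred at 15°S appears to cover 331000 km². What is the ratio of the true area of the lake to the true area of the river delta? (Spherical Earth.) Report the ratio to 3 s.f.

Since Mercator area scale is 1/cos²φ, the true area equals the apparent area multiplied by cos²φ.
True area of lake: 180000 × cos²(52.7°) = 180000 × 0.3672 = 66100 km².
True area of river delta: 331000 × cos²(15°) = 331000 × 0.9330 = 308800 km².
Ratio = 66100 / 308800 ≈ 0.214.

0.214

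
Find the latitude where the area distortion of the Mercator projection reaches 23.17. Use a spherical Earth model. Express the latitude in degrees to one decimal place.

Mercator areal scale is sec²φ.
sec²φ = 23.17  ⇒  cos²φ = 0.04316  ⇒  cos φ = 0.2077.
φ = arccos(0.2077) ≈ 78.0°.

78.0°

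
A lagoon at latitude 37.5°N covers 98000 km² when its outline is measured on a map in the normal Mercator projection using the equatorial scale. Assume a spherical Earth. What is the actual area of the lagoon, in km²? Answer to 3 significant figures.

61700 km²

The Mercator projection is conformal; its linear scale factor is the same in every direction and equals sec φ = 1/cos φ.
Areal scale = k² = sec²φ = 1/cos²(37.5°) = 1/0.7934² = 1.589.
True area = apparent / (areal scale) = 98000 / 1.589 ≈ 61700 km².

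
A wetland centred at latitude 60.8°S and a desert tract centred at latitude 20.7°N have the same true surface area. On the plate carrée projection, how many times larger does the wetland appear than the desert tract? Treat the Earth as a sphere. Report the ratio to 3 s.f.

For the equirectangular projection with φ₀ = 0 (plate carrée), h = 1 along meridians and k = sec φ along parallels.
Areal scale at 60.8°: h·k = 1.000 × 2.050 = 2.050.
Areal scale at 20.7°: h·k = 1.000 × 1.069 = 1.069.
Ratio = 2.050/1.069 ≈ 1.92.

1.92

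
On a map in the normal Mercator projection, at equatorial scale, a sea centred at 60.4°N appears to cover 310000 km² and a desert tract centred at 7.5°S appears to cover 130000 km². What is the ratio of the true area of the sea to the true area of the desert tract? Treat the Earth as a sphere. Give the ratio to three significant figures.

0.592

Since Mercator area scale is 1/cos²φ, the true area equals the apparent area multiplied by cos²φ.
True area of sea: 310000 × cos²(60.4°) = 310000 × 0.2440 = 75630 km².
True area of desert tract: 130000 × cos²(7.5°) = 130000 × 0.9830 = 127800 km².
Ratio = 75630 / 127800 ≈ 0.592.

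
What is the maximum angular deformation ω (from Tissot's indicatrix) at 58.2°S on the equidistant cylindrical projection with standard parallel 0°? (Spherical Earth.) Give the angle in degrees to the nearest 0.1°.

For the equirectangular projection with φ₀ = 0 (plate carrée), h = 1 along meridians and k = sec φ along parallels.
At 58.2°: h = 1.000, k = 1.898; principal scales a = 1.898, b = 1.000.
sin(ω/2) = (a − b)/(a + b) = 0.8977/2.898 = 0.3098, so ω = 2 arcsin(0.3098) ≈ 36.1°.

36.1°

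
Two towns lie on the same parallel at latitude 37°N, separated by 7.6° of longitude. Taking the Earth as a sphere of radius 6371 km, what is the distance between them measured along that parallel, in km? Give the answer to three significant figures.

675 km

Arc length along a parallel = R cos φ · Δλ (with Δλ in radians).
= 6371 × cos 37° × (7.6° × π/180) = 6371 × 0.7986 × 0.1326 ≈ 675 km.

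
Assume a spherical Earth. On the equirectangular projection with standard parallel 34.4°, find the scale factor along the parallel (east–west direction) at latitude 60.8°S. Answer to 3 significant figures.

1.69

With standard parallel φ₀ = 34.4°, the equirectangular projection gives x = Rλ cos φ₀, y = Rφ, so h = 1 and k = cos 34.4° / cos φ.
k = cos 34.4° / cos 60.8° = 0.8251/0.4879 = 1.691.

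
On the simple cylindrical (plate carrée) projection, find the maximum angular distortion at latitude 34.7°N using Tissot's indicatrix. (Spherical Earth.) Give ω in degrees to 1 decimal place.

Plate carrée maps x = Rλ, y = Rφ. The meridian scale is h = 1 and the parallel scale is k = 1/cos φ = sec φ.
At 34.7°: h = 1.000, k = 1.216; principal scales a = 1.216, b = 1.000.
sin(ω/2) = (a − b)/(a + b) = 0.2163/2.216 = 0.09761, so ω = 2 arcsin(0.09761) ≈ 11.2°.

11.2°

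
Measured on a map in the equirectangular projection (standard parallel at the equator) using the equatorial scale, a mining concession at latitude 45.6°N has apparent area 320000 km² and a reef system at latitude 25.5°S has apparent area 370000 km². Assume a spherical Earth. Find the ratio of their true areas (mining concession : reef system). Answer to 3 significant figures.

0.670

On the plate carrée, areal scale = h·k = 1 × sec φ, so true area = apparent × cos φ.
True area of mining concession: 320000 × cos(45.6°) = 320000 × 0.6997 = 223900 km².
True area of reef system: 370000 × cos(25.5°) = 370000 × 0.9026 = 334000 km².
Ratio = 223900 / 334000 ≈ 0.670.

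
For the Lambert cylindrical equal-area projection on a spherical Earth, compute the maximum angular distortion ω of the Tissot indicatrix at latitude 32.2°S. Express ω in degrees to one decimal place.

The Lambert cylindrical equal-area projection is the cylindrical equal-area projection with its standard parallel at the equator (φ₀ = 0). A cylindrical equal-area projection with standard parallel φ₀ has meridian scale h = cos φ / cos φ₀ and parallel scale k = cos φ₀ / cos φ (so areas are preserved, h·k = 1).
At 32.2°: h = 0.8462, k = 1.182; principal scales a = 1.182, b = 0.8462.
sin(ω/2) = (a − b)/(a + b) = 0.3356/2.028 = 0.1655, so ω = 2 arcsin(0.1655) ≈ 19.0°.

19.0°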